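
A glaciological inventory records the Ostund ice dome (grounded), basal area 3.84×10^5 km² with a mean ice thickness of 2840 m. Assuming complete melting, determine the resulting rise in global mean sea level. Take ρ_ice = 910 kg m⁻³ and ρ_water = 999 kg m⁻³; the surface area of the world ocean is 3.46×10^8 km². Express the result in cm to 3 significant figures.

Ostund: ice volume = 3.84×10^5 km² × 2840 m = 1.091×10^6 km³; 1.091×10^6 × (910/999) = 9.934×10^5 km³ of water.
Spread over 3.46×10^14 m² of ocean, Δh = 9.934×10^14 / 3.46×10^14 = 2.87 m = 287 cm.

≈ 287 cm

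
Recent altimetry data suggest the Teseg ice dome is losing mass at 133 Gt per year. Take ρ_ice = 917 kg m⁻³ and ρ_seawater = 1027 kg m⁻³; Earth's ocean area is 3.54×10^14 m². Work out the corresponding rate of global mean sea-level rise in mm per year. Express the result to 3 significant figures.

ρ_w = 1027 kg m⁻³. Annual water volume added = 133 Gt / ρ_w = 1.330×10^14 kg / 1027 kg m⁻³ = 1.295×10^11 m³.
Δh per year = 1.295×10^11 / 3.54×10^14 = 3.66×10^-4 m = 0.366 mm.

≈ 0.366 mm/yr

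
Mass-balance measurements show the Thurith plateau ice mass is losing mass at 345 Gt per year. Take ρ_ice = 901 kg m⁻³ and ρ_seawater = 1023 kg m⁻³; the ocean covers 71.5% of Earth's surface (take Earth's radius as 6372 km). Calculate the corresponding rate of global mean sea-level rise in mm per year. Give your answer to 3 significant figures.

≈ 0.924 mm/yr

ρ_w = 1023 kg m⁻³. Annual water volume added = 345 Gt / ρ_w = 3.450×10^14 kg / 1023 kg m⁻³ = 3.372×10^11 m³.
Δh per year = 3.372×10^11 / 3.65×10^14 = 9.24×10^-4 m = 0.924 mm.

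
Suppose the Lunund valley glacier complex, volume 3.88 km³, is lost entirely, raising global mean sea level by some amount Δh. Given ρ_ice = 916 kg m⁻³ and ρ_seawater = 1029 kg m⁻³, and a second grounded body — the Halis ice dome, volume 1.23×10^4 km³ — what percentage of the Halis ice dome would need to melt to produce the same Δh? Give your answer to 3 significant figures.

Equal sea-level rise means equal mass of meltwater, i.e. equal mass of ice lost.
Ice mass of Lunund: 3.554×10^12 kg; ice mass of Halis: 1.127×10^16 kg.
Fraction required = 3.554×10^12 / 1.127×10^16 = 3.15×10^-4 → 0.0315 %.

≈ 0.0315 %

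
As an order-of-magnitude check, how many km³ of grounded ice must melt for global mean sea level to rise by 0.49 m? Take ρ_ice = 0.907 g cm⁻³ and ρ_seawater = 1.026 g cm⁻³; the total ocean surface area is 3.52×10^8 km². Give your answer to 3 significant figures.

≈ 1.95×10^5 km³

Required water volume = Δh × A = 0.49 m × 3.52×10^14 m² = 1.725×10^14 m³ = 1.725×10^5 km³.
Ice volume = water volume × ρ_w/ρ_ice = 1.725×10^5 × 1026/907 = 1.95×10^5 km³.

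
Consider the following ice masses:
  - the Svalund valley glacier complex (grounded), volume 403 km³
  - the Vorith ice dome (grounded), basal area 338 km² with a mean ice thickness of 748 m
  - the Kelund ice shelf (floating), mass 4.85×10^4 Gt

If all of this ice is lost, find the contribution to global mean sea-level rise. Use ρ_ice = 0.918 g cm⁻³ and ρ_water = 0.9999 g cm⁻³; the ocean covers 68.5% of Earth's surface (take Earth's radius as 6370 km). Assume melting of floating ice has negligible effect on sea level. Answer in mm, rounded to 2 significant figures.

≈ 1.7 mm

Svalund: 403 km³ × (918/999.9) = 370.0 km³ of water.
Vorith: ice volume = 338 km² × 748 m = 252.8 km³; 252.8 × (918/999.9) = 232.1 km³ of water.
The Kelund ice shelf is floating and already displaces its own weight of water, so its melt adds essentially nothing to sea level.
Total added water ≈ 6.021×10^11 m³ over 3.49×10^14 m² → Δh = 1.72×10^-3 m = 1.7 mm.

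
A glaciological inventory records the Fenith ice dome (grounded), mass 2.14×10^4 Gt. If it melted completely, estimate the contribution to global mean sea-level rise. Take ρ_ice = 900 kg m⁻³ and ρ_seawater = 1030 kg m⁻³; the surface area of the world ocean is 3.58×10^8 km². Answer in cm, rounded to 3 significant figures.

≈ 5.80 cm

Fenith: 2.14×10^4 Gt = 2.140×10^16 kg; dividing by ρ_w = 1030 kg m⁻³ gives 2.078×10^13 m³ of water.
Spread over 3.58×10^14 m² of ocean, Δh = 2.078×10^13 / 3.58×10^14 = 0.0580 m = 5.80 cm.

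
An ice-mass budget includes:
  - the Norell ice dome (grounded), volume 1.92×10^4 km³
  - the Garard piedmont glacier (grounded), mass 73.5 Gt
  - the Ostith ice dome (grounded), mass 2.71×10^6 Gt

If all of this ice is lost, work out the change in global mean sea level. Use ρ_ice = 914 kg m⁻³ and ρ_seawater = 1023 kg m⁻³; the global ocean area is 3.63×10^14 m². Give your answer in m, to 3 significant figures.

Norell: 1.92×10^4 km³ × (914/1023) = 1.715×10^4 km³ of water.
Garard: 73.5 Gt = 7.350×10^13 kg; dividing by ρ_w = 1023 kg m⁻³ gives 7.185×10^10 m³ of water.
Ostith: 2.71×10^6 Gt = 2.710×10^18 kg; dividing by ρ_w = 1023 kg m⁻³ gives 2.649×10^15 m³ of water.
Total added water ≈ 2.666×10^15 m³ over 3.63×10^14 m² → Δh = 7.35 m.

≈ 7.35 m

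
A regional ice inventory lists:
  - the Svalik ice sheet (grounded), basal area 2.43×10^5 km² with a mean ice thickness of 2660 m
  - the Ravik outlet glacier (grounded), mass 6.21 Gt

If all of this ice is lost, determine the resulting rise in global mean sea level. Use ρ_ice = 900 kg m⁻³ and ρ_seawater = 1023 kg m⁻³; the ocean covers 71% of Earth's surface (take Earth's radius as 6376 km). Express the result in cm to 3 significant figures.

Svalik: ice volume = 2.43×10^5 km² × 2660 m = 6.464×10^5 km³; 6.464×10^5 × (900/1023) = 5.687×10^5 km³ of water.
Ravik: 6.21 Gt = 6.210×10^12 kg; dividing by ρ_w = 1023 kg m⁻³ gives 6.070×10^9 m³ of water.
Total added water ≈ 5.687×10^14 m³ over 3.63×10^14 m² → Δh = 1.57 m = 157 cm.

≈ 157 cm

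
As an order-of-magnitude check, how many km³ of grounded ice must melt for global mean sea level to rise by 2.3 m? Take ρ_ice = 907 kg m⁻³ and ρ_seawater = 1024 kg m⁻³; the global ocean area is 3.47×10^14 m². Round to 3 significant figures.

Required water volume = Δh × A = 2.3 m × 3.47×10^14 m² = 7.981×10^14 m³ = 7.981×10^5 km³.
Ice volume = water volume × ρ_w/ρ_ice = 7.981×10^5 × 1024/907 = 9.01×10^5 km³.

≈ 9.01×10^5 km³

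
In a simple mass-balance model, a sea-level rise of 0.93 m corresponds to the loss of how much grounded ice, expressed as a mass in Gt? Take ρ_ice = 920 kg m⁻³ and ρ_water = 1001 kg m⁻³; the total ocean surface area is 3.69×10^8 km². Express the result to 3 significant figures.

Required water volume = Δh × A = 0.93 m × 3.69×10^14 m² = 3.432×10^14 m³.
ρ_w = 1001 kg m⁻³, so the mass of water = 3.432×10^14 m³ × 1001 kg m⁻³ = 3.435×10^17 kg = 3.44×10^5 Gt (and the same mass of ice, by conservation).

≈ 3.44×10^5 Gt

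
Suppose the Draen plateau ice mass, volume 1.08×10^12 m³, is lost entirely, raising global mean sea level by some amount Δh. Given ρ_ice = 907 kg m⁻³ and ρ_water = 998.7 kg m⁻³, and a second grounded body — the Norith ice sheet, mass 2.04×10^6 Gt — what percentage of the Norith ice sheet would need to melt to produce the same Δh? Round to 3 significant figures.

≈ 0.0480 %

Equal sea-level rise means equal mass of meltwater, i.e. equal mass of ice lost.
Ice mass of Draen: 9.796×10^14 kg; ice mass of Norith: 2.040×10^18 kg.
Fraction required = 9.796×10^14 / 2.040×10^18 = 4.80×10^-4 → 0.0480 %.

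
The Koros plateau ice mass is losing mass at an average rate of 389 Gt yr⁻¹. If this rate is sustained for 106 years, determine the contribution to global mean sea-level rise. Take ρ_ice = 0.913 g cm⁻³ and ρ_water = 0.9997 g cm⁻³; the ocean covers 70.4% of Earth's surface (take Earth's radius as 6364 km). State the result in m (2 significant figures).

Total mass lost = 389 Gt/yr × 106 yr = 4.123×10^4 Gt = 4.123×10^16 kg.
ρ_w = 0.9997 g cm⁻³ = 999.7 kg m⁻³, so water volume = 4.123×10^16 / 999.7 = 4.125×10^13 m³.
Δh = 4.125×10^13 / 3.58×10^14 = 0.115 m.

≈ 0.12 m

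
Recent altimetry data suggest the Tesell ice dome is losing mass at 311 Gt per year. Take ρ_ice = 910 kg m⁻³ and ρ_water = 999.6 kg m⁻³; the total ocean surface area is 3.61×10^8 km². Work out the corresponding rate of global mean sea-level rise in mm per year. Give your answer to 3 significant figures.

ρ_w = 999.6 kg m⁻³. Annual water volume added = 311 Gt / ρ_w = 3.110×10^14 kg / 999.6 kg m⁻³ = 3.111×10^11 m³.
Δh per year = 3.111×10^11 / 3.61×10^14 = 8.62×10^-4 m = 0.862 mm.

≈ 0.862 mm/yr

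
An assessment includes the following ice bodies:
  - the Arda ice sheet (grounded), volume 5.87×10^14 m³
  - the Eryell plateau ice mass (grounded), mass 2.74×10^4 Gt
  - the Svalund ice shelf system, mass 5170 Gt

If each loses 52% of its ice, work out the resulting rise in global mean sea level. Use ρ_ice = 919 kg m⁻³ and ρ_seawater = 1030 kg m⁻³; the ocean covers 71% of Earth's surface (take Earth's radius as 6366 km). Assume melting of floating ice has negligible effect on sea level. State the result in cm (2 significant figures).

Arda: 0.52 × 5.87×10^14 m³ × (919/1030) = 2.723×10^14 m³ of water.
Eryell: 0.52 × 2.74×10^4 Gt = 1.425×10^16 kg; dividing by ρ_w = 1030 kg m⁻³ gives 1.383×10^13 m³ of water.
The Svalund ice shelf system is floating and already displaces its own weight of water, so its melt adds essentially nothing to sea level.
Total added water ≈ 2.862×10^14 m³ over 3.62×10^14 m² → Δh = 0.791 m = 79 cm.

≈ 79 cm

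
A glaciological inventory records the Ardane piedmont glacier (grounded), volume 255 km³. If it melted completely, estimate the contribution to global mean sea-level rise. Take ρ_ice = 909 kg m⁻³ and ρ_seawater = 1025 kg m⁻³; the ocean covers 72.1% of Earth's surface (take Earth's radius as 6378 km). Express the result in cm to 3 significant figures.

≈ 0.0614 cm

Ardane: 255 km³ × (909/1025) = 226.1 km³ of water.
Spread over 3.69×10^14 m² of ocean, Δh = 2.261×10^11 / 3.69×10^14 = 6.14×10^-4 m = 0.0614 cm.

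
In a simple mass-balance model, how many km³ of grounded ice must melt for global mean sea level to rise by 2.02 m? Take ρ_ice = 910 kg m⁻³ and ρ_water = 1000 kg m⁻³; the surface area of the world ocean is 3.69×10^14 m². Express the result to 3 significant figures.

≈ 8.19×10^5 km³

Required water volume = Δh × A = 2.02 m × 3.69×10^14 m² = 7.454×10^14 m³ = 7.454×10^5 km³.
Ice volume = water volume × ρ_w/ρ_ice = 7.454×10^5 × 1000/910 = 8.19×10^5 km³.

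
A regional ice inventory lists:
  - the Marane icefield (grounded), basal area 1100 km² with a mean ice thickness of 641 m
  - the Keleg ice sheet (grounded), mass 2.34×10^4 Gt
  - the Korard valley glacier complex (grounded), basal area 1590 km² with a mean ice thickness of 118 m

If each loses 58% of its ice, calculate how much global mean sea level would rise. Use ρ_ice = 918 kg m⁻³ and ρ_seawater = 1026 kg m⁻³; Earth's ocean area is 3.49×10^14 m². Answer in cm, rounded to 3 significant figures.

≈ 3.92 cm

Marane: ice volume = 1100 km² × 641 m = 705.1 km³; 0.58 × 705.1 × (918/1026) = 365.9 km³ of water.
Keleg: 0.58 × 2.34×10^4 Gt = 1.357×10^16 kg; dividing by ρ_w = 1026 kg m⁻³ gives 1.323×10^13 m³ of water.
Korard: ice volume = 1590 km² × 118 m = 187.6 km³; 0.58 × 187.6 × (918/1026) = 97.36 km³ of water.
Total added water ≈ 1.369×10^13 m³ over 3.49×10^14 m² → Δh = 0.0392 m = 3.92 cm.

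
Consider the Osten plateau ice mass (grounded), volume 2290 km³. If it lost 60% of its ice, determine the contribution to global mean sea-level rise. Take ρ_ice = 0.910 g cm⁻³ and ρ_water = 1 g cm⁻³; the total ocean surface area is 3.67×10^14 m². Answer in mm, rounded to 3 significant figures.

Osten: 0.6 × 2290 km³ × (910/1000) = 1250 km³ of water.
Spread over 3.67×10^14 m² of ocean, Δh = 1.250×10^12 / 3.67×10^14 = 3.41×10^-3 m = 3.41 mm.

≈ 3.41 mm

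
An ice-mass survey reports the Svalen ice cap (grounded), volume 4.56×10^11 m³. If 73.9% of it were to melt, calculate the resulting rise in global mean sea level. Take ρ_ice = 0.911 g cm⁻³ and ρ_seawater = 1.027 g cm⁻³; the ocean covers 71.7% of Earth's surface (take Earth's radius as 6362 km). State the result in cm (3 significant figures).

≈ 0.0820 cm

Svalen: 0.739 × 4.56×10^11 m³ × (911/1027) = 2.989×10^11 m³ of water.
Spread over 3.65×10^14 m² of ocean, Δh = 2.989×10^11 / 3.65×10^14 = 8.20×10^-4 m = 0.0820 cm.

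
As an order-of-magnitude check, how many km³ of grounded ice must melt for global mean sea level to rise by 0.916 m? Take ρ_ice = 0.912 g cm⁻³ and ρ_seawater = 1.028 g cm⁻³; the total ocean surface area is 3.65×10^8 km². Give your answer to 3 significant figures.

Required water volume = Δh × A = 0.916 m × 3.65×10^14 m² = 3.343×10^14 m³ = 3.343×10^5 km³.
Ice volume = water volume × ρ_w/ρ_ice = 3.343×10^5 × 1028/912 = 3.77×10^5 km³.

≈ 3.77×10^5 km³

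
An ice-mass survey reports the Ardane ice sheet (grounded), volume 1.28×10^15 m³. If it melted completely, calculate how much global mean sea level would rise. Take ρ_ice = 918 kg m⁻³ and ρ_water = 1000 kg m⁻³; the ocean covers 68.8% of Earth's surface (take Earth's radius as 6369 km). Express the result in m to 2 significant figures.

Ardane: 1.28×10^15 m³ × (918/1000) = 1.175×10^15 m³ of water.
Spread over 3.51×10^14 m² of ocean, Δh = 1.175×10^15 / 3.51×10^14 = 3.35 m.

≈ 3.4 m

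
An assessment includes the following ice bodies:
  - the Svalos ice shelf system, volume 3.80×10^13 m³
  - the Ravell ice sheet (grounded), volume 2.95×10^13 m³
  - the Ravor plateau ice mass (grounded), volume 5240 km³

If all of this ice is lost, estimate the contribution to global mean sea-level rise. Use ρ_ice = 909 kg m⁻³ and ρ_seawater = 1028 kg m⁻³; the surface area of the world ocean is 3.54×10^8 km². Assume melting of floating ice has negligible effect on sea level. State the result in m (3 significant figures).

≈ 0.0868 m

The Svalos ice shelf system is floating and already displaces its own weight of water, so its melt adds essentially nothing to sea level.
Ravell: 2.95×10^13 m³ × (909/1028) = 2.609×10^13 m³ of water.
Ravor: 5240 km³ × (909/1028) = 4633 km³ of water.
Total added water ≈ 3.072×10^13 m³ over 3.54×10^14 m² → Δh = 0.0868 m.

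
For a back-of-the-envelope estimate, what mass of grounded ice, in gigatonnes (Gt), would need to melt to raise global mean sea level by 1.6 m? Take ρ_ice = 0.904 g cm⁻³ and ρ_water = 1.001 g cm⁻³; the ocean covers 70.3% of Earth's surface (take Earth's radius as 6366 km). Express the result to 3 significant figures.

Required water volume = Δh × A = 1.6 m × 3.58×10^14 m² = 5.728×10^14 m³.
ρ_w = 1.001 g cm⁻³ = 1001 kg m⁻³, so the mass of water = 5.728×10^14 m³ × 1001 kg m⁻³ = 5.734×10^17 kg = 5.73×10^5 Gt (and the same mass of ice, by conservation).

≈ 5.73×10^5 Gt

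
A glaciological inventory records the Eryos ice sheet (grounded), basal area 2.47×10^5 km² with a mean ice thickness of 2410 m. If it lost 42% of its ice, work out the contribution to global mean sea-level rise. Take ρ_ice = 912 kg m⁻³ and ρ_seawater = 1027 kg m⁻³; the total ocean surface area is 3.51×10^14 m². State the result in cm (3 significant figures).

≈ 63.3 cm

Eryos: ice volume = 2.47×10^5 km² × 2410 m = 5.953×10^5 km³; 0.42 × 5.953×10^5 × (912/1027) = 2.220×10^5 km³ of water.
Spread over 3.51×10^14 m² of ocean, Δh = 2.220×10^14 / 3.51×10^14 = 0.633 m = 63.3 cm.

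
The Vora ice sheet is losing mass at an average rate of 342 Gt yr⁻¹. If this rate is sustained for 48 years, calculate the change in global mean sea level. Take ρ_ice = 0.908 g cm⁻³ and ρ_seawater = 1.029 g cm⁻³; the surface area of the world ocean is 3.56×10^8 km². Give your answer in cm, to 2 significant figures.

≈ 4.5 cm

Total mass lost = 342 Gt/yr × 48 yr = 1.642×10^4 Gt = 1.642×10^16 kg.
ρ_w = 1.029 g cm⁻³ = 1029 kg m⁻³, so water volume = 1.642×10^16 / 1029 = 1.595×10^13 m³.
Δh = 1.595×10^13 / 3.56×10^14 = 0.0448 m = 4.5 cm.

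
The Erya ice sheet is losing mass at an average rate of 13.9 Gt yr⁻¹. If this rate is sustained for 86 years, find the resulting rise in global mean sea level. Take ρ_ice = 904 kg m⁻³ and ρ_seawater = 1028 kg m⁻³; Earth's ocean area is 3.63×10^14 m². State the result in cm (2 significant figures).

≈ 0.32 cm

Total mass lost = 13.9 Gt/yr × 86 yr = 1195 Gt = 1.195×10^15 kg.
ρ_w = 1028 kg m⁻³, so water volume = 1.195×10^15 / 1028 = 1.163×10^12 m³.
Δh = 1.163×10^12 / 3.63×10^14 = 3.20×10^-3 m = 0.32 cm.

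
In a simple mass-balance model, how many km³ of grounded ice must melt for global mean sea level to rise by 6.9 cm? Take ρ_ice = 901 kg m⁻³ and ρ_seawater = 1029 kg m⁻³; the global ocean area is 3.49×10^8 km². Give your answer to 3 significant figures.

Required water volume = Δh × A = 0.069 m × 3.49×10^14 m² = 2.408×10^13 m³ = 2.408×10^4 km³.
Ice volume = water volume × ρ_w/ρ_ice = 2.408×10^4 × 1029/901 = 2.75×10^4 km³.

≈ 2.75×10^4 km³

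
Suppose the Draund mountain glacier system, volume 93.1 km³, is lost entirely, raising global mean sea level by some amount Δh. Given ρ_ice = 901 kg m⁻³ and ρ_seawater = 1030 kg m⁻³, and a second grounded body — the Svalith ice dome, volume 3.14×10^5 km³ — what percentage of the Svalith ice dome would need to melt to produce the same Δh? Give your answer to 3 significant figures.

Equal sea-level rise means equal mass of meltwater, i.e. equal mass of ice lost.
Ice mass of Draund: 8.388×10^13 kg; ice mass of Svalith: 2.829×10^17 kg.
Fraction required = 8.388×10^13 / 2.829×10^17 = 2.96×10^-4 → 0.0296 %.

≈ 0.0296 %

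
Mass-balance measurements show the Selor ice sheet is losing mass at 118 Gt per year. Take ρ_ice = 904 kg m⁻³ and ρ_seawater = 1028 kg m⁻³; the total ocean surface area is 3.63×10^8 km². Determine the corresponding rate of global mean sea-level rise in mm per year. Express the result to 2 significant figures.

ρ_w = 1028 kg m⁻³. Annual water volume added = 118 Gt / ρ_w = 1.180×10^14 kg / 1028 kg m⁻³ = 1.148×10^11 m³.
Δh per year = 1.148×10^11 / 3.63×10^14 = 3.16×10^-4 m = 0.32 mm.

≈ 0.32 mm/yr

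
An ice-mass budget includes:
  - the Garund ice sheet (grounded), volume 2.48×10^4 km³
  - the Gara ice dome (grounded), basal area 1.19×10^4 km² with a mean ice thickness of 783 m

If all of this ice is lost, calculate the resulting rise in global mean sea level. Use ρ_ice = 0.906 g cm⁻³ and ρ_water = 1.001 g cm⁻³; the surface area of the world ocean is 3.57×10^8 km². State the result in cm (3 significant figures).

Garund: 2.48×10^4 km³ × (906/1001) = 2.245×10^4 km³ of water.
Gara: ice volume = 1.19×10^4 km² × 783 m = 9318 km³; 9318 × (906/1001) = 8433 km³ of water.
Total added water ≈ 3.088×10^13 m³ over 3.57×10^14 m² → Δh = 0.0865 m = 8.65 cm.

≈ 8.65 cm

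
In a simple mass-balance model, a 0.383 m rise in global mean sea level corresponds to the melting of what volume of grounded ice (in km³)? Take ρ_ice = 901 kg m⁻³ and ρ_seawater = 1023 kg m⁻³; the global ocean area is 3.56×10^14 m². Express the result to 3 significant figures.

Required water volume = Δh × A = 0.383 m × 3.56×10^14 m² = 1.363×10^14 m³ = 1.363×10^5 km³.
Ice volume = water volume × ρ_w/ρ_ice = 1.363×10^5 × 1023/901 = 1.55×10^5 km³.

≈ 1.55×10^5 km³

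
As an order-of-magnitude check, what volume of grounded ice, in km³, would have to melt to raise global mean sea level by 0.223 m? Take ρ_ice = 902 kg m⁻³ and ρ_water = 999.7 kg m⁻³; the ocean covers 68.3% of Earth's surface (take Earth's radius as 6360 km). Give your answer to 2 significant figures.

≈ 8.6×10^4 km³

Required water volume = Δh × A = 0.223 m × 3.47×10^14 m² = 7.742×10^13 m³ = 7.742×10^4 km³.
Ice volume = water volume × ρ_w/ρ_ice = 7.742×10^4 × 999.7/902 = 8.6×10^4 km³.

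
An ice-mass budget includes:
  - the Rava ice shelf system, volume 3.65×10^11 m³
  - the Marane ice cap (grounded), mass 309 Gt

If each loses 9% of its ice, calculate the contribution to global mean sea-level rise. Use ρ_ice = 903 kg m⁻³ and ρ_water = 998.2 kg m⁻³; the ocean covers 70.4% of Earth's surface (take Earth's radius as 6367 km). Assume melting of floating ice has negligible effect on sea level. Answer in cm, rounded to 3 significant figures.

≈ 7.77×10^-3 cm

The Rava ice shelf system is floating and already displaces its own weight of water, so its melt adds essentially nothing to sea level.
Marane: 0.09 × 309 Gt = 2.781×10^13 kg; dividing by ρ_w = 998.2 kg m⁻³ gives 2.786×10^10 m³ of water.
Total added water ≈ 2.786×10^10 m³ over 3.59×10^14 m² → Δh = 7.77×10^-5 m = 7.77×10^-3 cm.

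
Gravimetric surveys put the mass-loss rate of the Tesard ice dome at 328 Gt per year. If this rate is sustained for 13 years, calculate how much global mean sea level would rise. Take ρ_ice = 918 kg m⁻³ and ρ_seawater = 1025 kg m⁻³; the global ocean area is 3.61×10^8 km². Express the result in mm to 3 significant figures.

≈ 11.5 mm

Total mass lost = 328 Gt/yr × 13 yr = 4264 Gt = 4.264×10^15 kg.
ρ_w = 1025 kg m⁻³, so water volume = 4.264×10^15 / 1025 = 4.160×10^12 m³.
Δh = 4.160×10^12 / 3.61×10^14 = 0.0115 m = 11.5 mm.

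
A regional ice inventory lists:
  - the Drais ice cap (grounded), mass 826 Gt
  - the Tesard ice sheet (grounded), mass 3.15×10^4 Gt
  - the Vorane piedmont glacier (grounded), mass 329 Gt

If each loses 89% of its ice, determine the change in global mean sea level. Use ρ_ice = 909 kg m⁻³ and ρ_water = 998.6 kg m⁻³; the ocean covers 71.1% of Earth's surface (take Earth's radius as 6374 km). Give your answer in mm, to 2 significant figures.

Drais: 0.89 × 826 Gt = 7.351×10^14 kg; dividing by ρ_w = 998.6 kg m⁻³ gives 7.362×10^11 m³ of water.
Tesard: 0.89 × 3.15×10^4 Gt = 2.804×10^16 kg; dividing by ρ_w = 998.6 kg m⁻³ gives 2.807×10^13 m³ of water.
Vorane: 0.89 × 329 Gt = 2.928×10^14 kg; dividing by ρ_w = 998.6 kg m⁻³ gives 2.932×10^11 m³ of water.
Total added water ≈ 2.910×10^13 m³ over 3.63×10^14 m² → Δh = 0.0802 m = 80 mm.

≈ 80 mm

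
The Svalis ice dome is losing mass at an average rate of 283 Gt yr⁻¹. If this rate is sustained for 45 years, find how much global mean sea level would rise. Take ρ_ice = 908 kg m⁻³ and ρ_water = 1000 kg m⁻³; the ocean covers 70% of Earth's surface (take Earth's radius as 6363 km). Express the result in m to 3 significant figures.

≈ 0.0358 m

Total mass lost = 283 Gt/yr × 45 yr = 1.274×10^4 Gt = 1.274×10^16 kg.
ρ_w = 1000 kg m⁻³, so water volume = 1.274×10^16 / 1000 = 1.274×10^13 m³.
Δh = 1.274×10^13 / 3.56×10^14 = 0.0358 m.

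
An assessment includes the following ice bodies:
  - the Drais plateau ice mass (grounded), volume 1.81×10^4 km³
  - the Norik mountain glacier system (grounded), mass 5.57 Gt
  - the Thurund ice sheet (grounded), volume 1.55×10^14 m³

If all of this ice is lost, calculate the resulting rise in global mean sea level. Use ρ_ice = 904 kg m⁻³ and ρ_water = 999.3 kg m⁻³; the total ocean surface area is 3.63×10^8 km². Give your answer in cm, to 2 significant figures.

Drais: 1.81×10^4 km³ × (904/999.3) = 1.637×10^4 km³ of water.
Norik: 5.57 Gt = 5.570×10^12 kg; dividing by ρ_w = 999.3 kg m⁻³ gives 5.574×10^9 m³ of water.
Thurund: 1.55×10^14 m³ × (904/999.3) = 1.402×10^14 m³ of water.
Total added water ≈ 1.566×10^14 m³ over 3.63×10^14 m² → Δh = 0.431 m = 43 cm.

≈ 43 cm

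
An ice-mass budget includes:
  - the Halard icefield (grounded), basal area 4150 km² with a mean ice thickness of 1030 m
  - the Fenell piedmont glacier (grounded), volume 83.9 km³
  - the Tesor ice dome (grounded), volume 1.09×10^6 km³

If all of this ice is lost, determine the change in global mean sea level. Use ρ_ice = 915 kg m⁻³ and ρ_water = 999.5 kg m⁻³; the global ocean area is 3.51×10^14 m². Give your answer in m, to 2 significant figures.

Halard: ice volume = 4150 km² × 1030 m = 4274 km³; 4274 × (915/999.5) = 3913 km³ of water.
Fenell: 83.9 km³ × (915/999.5) = 76.81 km³ of water.
Tesor: 1.09×10^6 km³ × (915/999.5) = 9.978×10^5 km³ of water.
Total added water ≈ 1.002×10^15 m³ over 3.51×10^14 m² → Δh = 2.85 m.

≈ 2.9 m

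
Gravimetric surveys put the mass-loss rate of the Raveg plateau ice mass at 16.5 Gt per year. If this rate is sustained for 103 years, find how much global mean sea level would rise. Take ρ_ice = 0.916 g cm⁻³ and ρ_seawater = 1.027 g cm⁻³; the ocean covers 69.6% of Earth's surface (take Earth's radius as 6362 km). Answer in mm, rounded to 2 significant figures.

Total mass lost = 16.5 Gt/yr × 103 yr = 1700 Gt = 1.700×10^15 kg.
ρ_w = 1.027 g cm⁻³ = 1027 kg m⁻³, so water volume = 1.700×10^15 / 1027 = 1.655×10^12 m³.
Δh = 1.655×10^12 / 3.54×10^14 = 4.67×10^-3 m = 4.7 mm.

≈ 4.7 mm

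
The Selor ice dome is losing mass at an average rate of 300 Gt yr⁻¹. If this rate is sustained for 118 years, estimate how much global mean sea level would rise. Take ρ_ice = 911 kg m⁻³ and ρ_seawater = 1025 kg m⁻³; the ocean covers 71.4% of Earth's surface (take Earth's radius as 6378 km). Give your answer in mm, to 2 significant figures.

≈ 95 mm

Total mass lost = 300 Gt/yr × 118 yr = 3.540×10^4 Gt = 3.540×10^16 kg.
ρ_w = 1025 kg m⁻³, so water volume = 3.540×10^16 / 1025 = 3.454×10^13 m³.
Δh = 3.454×10^13 / 3.65×10^14 = 0.0946 m = 95 mm.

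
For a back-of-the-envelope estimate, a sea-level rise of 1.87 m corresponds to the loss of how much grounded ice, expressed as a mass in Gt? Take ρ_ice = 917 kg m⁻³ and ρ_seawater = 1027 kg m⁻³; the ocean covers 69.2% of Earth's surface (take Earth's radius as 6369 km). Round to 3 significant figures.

Required water volume = Δh × A = 1.87 m × 3.53×10^14 m² = 6.596×10^14 m³.
ρ_w = 1027 kg m⁻³, so the mass of water = 6.596×10^14 m³ × 1027 kg m⁻³ = 6.774×10^17 kg = 6.77×10^5 Gt (and the same mass of ice, by conservation).

≈ 6.77×10^5 Gt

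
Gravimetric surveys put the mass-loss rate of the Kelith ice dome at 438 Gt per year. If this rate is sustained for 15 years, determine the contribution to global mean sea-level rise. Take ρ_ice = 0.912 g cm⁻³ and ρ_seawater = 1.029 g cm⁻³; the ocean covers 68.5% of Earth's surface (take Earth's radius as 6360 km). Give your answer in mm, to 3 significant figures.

≈ 18.3 mm

Total mass lost = 438 Gt/yr × 15 yr = 6570 Gt = 6.570×10^15 kg.
ρ_w = 1.029 g cm⁻³ = 1029 kg m⁻³, so water volume = 6.570×10^15 / 1029 = 6.385×10^12 m³.
Δh = 6.385×10^12 / 3.48×10^14 = 0.0183 m = 18.3 mm.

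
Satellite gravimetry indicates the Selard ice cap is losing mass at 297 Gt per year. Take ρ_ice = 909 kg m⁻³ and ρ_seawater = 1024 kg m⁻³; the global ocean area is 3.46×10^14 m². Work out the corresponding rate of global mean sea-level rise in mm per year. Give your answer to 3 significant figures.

≈ 0.838 mm/yr

ρ_w = 1024 kg m⁻³. Annual water volume added = 297 Gt / ρ_w = 2.970×10^14 kg / 1024 kg m⁻³ = 2.900×10^11 m³.
Δh per year = 2.900×10^11 / 3.46×10^14 = 8.38×10^-4 m = 0.838 mm.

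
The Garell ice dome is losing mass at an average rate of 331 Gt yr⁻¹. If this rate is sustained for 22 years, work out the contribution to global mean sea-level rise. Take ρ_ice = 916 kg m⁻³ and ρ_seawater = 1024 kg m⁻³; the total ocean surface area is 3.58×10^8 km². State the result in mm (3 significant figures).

Total mass lost = 331 Gt/yr × 22 yr = 7282 Gt = 7.282×10^15 kg.
ρ_w = 1024 kg m⁻³, so water volume = 7.282×10^15 / 1024 = 7.111×10^12 m³.
Δh = 7.111×10^12 / 3.58×10^14 = 0.0199 m = 19.9 mm.

≈ 19.9 mm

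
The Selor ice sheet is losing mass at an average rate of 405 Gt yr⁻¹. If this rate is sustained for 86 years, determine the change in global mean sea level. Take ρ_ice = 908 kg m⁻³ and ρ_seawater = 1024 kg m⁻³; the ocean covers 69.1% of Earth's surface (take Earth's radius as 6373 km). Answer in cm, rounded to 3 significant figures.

≈ 9.64 cm

Total mass lost = 405 Gt/yr × 86 yr = 3.483×10^4 Gt = 3.483×10^16 kg.
ρ_w = 1024 kg m⁻³, so water volume = 3.483×10^16 / 1024 = 3.401×10^13 m³.
Δh = 3.401×10^13 / 3.53×10^14 = 0.0964 m = 9.64 cm.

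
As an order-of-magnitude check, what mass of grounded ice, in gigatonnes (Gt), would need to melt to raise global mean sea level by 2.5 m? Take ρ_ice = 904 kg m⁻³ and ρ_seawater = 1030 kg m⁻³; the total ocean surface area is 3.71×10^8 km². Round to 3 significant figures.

≈ 9.55×10^5 Gt

Required water volume = Δh × A = 2.5 m × 3.71×10^14 m² = 9.275×10^14 m³.
ρ_w = 1030 kg m⁻³, so the mass of water = 9.275×10^14 m³ × 1030 kg m⁻³ = 9.553×10^17 kg = 9.55×10^5 Gt (and the same mass of ice, by conservation).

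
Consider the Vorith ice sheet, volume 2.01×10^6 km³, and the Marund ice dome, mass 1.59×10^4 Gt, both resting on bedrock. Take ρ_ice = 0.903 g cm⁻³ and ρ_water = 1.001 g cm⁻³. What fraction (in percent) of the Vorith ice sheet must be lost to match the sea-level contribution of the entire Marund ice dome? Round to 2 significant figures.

≈ 0.88 %

Equal sea-level rise means equal mass of meltwater, i.e. equal mass of ice lost.
Ice mass of Marund: 1.590×10^16 kg; ice mass of Vorith: 1.815×10^18 kg.
Fraction required = 1.590×10^16 / 1.815×10^18 = 8.76×10^-3 → 0.88 %.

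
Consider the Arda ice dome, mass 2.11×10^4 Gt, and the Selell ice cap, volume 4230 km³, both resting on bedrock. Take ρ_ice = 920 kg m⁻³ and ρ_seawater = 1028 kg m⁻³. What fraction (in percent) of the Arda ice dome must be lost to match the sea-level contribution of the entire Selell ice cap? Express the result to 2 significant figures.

≈ 18 %

Equal sea-level rise means equal mass of meltwater, i.e. equal mass of ice lost.
Ice mass of Selell: 3.892×10^15 kg; ice mass of Arda: 2.110×10^16 kg.
Fraction required = 3.892×10^15 / 2.110×10^16 = 0.184 → 18 %.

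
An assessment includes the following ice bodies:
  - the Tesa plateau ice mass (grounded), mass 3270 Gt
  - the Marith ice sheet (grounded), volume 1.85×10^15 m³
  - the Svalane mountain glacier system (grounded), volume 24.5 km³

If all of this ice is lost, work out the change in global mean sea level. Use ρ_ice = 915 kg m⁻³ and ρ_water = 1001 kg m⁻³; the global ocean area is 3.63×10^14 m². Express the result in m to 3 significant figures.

Tesa: 3270 Gt = 3.270×10^15 kg; dividing by ρ_w = 1001 kg m⁻³ gives 3.267×10^12 m³ of water.
Marith: 1.85×10^15 m³ × (915/1001) = 1.691×10^15 m³ of water.
Svalane: 24.5 km³ × (915/1001) = 22.40 km³ of water.
Total added water ≈ 1.694×10^15 m³ over 3.63×10^14 m² → Δh = 4.67 m.

≈ 4.67 m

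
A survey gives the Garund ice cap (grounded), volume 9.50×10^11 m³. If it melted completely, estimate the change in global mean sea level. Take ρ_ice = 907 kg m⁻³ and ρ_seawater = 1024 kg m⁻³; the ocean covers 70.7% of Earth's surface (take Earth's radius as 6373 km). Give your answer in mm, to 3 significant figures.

≈ 2.33 mm

Garund: 9.50×10^11 m³ × (907/1024) = 8.415×10^11 m³ of water.
Spread over 3.61×10^14 m² of ocean, Δh = 8.415×10^11 / 3.61×10^14 = 2.33×10^-3 m = 2.33 mm.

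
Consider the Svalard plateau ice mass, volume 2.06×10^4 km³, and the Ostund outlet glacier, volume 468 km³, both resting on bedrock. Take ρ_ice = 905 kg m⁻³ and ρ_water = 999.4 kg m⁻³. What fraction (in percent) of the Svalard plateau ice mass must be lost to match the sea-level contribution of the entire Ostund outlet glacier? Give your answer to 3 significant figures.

Equal sea-level rise means equal mass of meltwater, i.e. equal mass of ice lost.
Ice mass of Ostund: 4.235×10^14 kg; ice mass of Svalard: 1.864×10^16 kg.
Fraction required = 4.235×10^14 / 1.864×10^16 = 0.0227 → 2.27 %.

≈ 2.27 %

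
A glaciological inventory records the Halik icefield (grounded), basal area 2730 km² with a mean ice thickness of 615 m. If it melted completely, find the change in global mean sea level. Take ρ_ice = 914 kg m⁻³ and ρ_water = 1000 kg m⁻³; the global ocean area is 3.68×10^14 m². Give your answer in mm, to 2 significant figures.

Halik: ice volume = 2730 km² × 615 m = 1679 km³; 1679 × (914/1000) = 1535 km³ of water.
Spread over 3.68×10^14 m² of ocean, Δh = 1.535×10^12 / 3.68×10^14 = 4.17×10^-3 m = 4.2 mm.

≈ 4.2 mm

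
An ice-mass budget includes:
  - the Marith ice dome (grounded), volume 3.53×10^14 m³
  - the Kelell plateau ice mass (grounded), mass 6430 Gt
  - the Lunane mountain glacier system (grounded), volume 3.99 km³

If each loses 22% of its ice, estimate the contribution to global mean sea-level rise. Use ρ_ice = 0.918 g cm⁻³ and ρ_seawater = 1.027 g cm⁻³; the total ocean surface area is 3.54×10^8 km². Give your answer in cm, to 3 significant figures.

≈ 20.0 cm

Marith: 0.22 × 3.53×10^14 m³ × (918/1027) = 6.942×10^13 m³ of water.
Kelell: 0.22 × 6430 Gt = 1.415×10^15 kg; dividing by ρ_w = 1.027 g cm⁻³ = 1027 kg m⁻³ gives 1.377×10^12 m³ of water.
Lunane: 0.22 × 3.99 km³ × (918/1027) = 0.7846 km³ of water.
Total added water ≈ 7.080×10^13 m³ over 3.54×10^14 m² → Δh = 0.200 m = 20.0 cm.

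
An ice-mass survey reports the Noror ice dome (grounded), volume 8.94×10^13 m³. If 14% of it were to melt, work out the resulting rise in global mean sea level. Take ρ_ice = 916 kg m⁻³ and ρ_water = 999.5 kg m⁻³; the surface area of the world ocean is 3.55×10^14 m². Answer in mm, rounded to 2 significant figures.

Noror: 0.14 × 8.94×10^13 m³ × (916/999.5) = 1.147×10^13 m³ of water.
Spread over 3.55×10^14 m² of ocean, Δh = 1.147×10^13 / 3.55×10^14 = 0.0323 m = 32 mm.

≈ 32 mm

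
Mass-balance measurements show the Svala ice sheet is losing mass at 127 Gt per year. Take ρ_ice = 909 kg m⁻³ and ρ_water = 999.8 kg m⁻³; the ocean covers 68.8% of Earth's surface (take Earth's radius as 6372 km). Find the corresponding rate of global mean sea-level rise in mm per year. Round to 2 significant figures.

≈ 0.36 mm/yr

ρ_w = 999.8 kg m⁻³. Annual water volume added = 127 Gt / ρ_w = 1.270×10^14 kg / 999.8 kg m⁻³ = 1.270×10^11 m³.
Δh per year = 1.270×10^11 / 3.51×10^14 = 3.62×10^-4 m = 0.36 mm.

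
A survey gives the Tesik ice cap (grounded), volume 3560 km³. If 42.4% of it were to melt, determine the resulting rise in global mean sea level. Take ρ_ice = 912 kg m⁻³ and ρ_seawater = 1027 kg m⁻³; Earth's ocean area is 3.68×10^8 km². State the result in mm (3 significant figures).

Tesik: 0.424 × 3560 km³ × (912/1027) = 1340 km³ of water.
Spread over 3.68×10^14 m² of ocean, Δh = 1.340×10^12 / 3.68×10^14 = 3.64×10^-3 m = 3.64 mm.

≈ 3.64 mm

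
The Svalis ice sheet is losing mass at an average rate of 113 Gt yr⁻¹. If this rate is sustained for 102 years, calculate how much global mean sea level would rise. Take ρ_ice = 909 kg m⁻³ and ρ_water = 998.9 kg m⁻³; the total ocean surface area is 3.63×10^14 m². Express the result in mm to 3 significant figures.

Total mass lost = 113 Gt/yr × 102 yr = 1.153×10^4 Gt = 1.153×10^16 kg.
ρ_w = 998.9 kg m⁻³, so water volume = 1.153×10^16 / 998.9 = 1.154×10^13 m³.
Δh = 1.154×10^13 / 3.63×10^14 = 0.0318 m = 31.8 mm.

≈ 31.8 mm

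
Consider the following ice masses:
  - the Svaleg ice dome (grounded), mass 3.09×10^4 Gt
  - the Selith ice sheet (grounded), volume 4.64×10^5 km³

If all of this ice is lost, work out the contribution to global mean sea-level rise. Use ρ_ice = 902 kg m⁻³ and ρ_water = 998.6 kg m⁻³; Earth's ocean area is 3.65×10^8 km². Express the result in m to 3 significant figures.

≈ 1.23 m

Svaleg: 3.09×10^4 Gt = 3.090×10^16 kg; dividing by ρ_w = 998.6 kg m⁻³ gives 3.094×10^13 m³ of water.
Selith: 4.64×10^5 km³ × (902/998.6) = 4.191×10^5 km³ of water.
Total added water ≈ 4.501×10^14 m³ over 3.65×10^14 m² → Δh = 1.23 m.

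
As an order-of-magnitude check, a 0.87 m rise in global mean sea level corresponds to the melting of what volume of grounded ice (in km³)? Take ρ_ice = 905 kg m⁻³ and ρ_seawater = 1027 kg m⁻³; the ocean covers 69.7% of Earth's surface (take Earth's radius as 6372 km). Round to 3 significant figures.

≈ 3.51×10^5 km³

Required water volume = Δh × A = 0.87 m × 3.56×10^14 m² = 3.094×10^14 m³ = 3.094×10^5 km³.
Ice volume = water volume × ρ_w/ρ_ice = 3.094×10^5 × 1027/905 = 3.51×10^5 km³.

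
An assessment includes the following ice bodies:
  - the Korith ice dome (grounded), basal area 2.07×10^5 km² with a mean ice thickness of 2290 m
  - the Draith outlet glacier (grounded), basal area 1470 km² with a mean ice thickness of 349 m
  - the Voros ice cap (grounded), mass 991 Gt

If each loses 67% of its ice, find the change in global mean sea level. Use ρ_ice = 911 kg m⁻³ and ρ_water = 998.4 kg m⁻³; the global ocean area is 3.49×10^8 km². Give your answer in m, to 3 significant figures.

≈ 0.833 m

Korith: ice volume = 2.07×10^5 km² × 2290 m = 4.740×10^5 km³; 0.67 × 4.740×10^5 × (911/998.4) = 2.898×10^5 km³ of water.
Draith: ice volume = 1470 km² × 349 m = 513.0 km³; 0.67 × 513.0 × (911/998.4) = 313.6 km³ of water.
Voros: 0.67 × 991 Gt = 6.640×10^14 kg; dividing by ρ_w = 998.4 kg m⁻³ gives 6.650×10^11 m³ of water.
Total added water ≈ 2.908×10^14 m³ over 3.49×10^14 m² → Δh = 0.833 m.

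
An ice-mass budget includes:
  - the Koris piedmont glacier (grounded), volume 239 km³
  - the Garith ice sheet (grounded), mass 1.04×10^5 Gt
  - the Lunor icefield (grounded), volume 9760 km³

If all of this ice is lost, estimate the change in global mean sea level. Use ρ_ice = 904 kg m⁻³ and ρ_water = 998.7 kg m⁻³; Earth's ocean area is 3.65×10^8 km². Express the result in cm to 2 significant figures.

Koris: 239 km³ × (904/998.7) = 216.3 km³ of water.
Garith: 1.04×10^5 Gt = 1.040×10^17 kg; dividing by ρ_w = 998.7 kg m⁻³ gives 1.041×10^14 m³ of water.
Lunor: 9760 km³ × (904/998.7) = 8835 km³ of water.
Total added water ≈ 1.132×10^14 m³ over 3.65×10^14 m² → Δh = 0.310 m = 31 cm.

≈ 31 cm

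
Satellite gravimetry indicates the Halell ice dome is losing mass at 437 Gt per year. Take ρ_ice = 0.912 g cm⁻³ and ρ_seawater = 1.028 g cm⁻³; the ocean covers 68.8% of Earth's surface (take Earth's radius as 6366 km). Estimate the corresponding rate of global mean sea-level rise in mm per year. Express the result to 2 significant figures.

≈ 1.2 mm/yr

ρ_w = 1.028 g cm⁻³ = 1028 kg m⁻³. Annual water volume added = 437 Gt / ρ_w = 4.370×10^14 kg / 1028 kg m⁻³ = 4.251×10^11 m³.
Δh per year = 4.251×10^11 / 3.50×10^14 = 1.21×10^-3 m = 1.2 mm.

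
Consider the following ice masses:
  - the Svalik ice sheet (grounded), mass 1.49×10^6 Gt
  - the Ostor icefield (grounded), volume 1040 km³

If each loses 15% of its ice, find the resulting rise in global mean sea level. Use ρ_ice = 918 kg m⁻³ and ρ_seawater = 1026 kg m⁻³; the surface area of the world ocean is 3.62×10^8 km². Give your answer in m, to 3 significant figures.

≈ 0.602 m

Svalik: 0.15 × 1.49×10^6 Gt = 2.235×10^17 kg; dividing by ρ_w = 1026 kg m⁻³ gives 2.178×10^14 m³ of water.
Ostor: 0.15 × 1040 km³ × (918/1026) = 139.6 km³ of water.
Total added water ≈ 2.180×10^14 m³ over 3.62×10^14 m² → Δh = 0.602 m.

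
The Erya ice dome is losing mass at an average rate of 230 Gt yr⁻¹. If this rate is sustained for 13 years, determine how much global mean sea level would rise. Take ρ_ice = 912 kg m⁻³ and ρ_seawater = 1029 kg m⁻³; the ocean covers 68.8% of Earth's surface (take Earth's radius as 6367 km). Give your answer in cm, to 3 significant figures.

Total mass lost = 230 Gt/yr × 13 yr = 2990 Gt = 2.990×10^15 kg.
ρ_w = 1029 kg m⁻³, so water volume = 2.990×10^15 / 1029 = 2.906×10^12 m³.
Δh = 2.906×10^12 / 3.50×10^14 = 8.29×10^-3 m = 0.829 cm.

≈ 0.829 cm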